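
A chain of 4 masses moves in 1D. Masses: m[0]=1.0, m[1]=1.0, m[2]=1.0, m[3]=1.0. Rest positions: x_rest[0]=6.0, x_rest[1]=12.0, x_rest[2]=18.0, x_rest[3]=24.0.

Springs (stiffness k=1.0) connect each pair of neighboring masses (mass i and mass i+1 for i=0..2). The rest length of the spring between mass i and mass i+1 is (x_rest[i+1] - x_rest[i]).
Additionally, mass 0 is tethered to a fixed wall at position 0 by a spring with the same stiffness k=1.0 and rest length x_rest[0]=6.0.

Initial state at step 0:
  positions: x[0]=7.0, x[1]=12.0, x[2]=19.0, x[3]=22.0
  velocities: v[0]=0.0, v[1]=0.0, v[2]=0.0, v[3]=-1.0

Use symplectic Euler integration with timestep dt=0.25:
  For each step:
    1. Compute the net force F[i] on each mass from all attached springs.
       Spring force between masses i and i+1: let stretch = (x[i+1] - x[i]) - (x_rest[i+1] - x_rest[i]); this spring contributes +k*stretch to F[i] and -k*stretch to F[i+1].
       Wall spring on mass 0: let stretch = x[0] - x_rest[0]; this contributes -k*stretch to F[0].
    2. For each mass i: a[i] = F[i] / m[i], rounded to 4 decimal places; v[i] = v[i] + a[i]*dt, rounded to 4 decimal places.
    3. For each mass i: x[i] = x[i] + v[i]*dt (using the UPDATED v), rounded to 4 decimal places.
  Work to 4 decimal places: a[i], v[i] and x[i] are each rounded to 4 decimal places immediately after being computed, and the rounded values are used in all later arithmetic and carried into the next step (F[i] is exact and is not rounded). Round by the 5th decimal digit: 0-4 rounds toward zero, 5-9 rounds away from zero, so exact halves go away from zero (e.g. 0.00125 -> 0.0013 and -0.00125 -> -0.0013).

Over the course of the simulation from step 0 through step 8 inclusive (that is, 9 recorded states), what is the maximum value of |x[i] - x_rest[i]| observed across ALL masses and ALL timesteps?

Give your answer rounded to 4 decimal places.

Step 0: x=[7.0000 12.0000 19.0000 22.0000] v=[0.0000 0.0000 0.0000 -1.0000]
Step 1: x=[6.8750 12.1250 18.7500 21.9375] v=[-0.5000 0.5000 -1.0000 -0.2500]
Step 2: x=[6.6484 12.3360 18.2852 22.0508] v=[-0.9063 0.8438 -1.8594 0.4531]
Step 3: x=[6.3618 12.5633 17.6839 22.3037] v=[-1.1465 0.9092 -2.4053 1.0117]
Step 4: x=[6.0652 12.7231 17.0513 22.6429] v=[-1.1866 0.6390 -2.5305 1.3568]
Step 5: x=[5.8056 12.7373 16.4976 23.0076] v=[-1.0384 0.0566 -2.2147 1.4589]
Step 6: x=[5.6164 12.5532 16.1158 23.3405] v=[-0.7569 -0.7363 -1.5273 1.3314]
Step 7: x=[5.5097 12.1582 15.9629 23.5968] v=[-0.4268 -1.5799 -0.6118 1.0252]
Step 8: x=[5.4742 11.5855 16.0493 23.7510] v=[-0.1421 -2.2909 0.3455 0.6167]
Max displacement = 2.0625

Answer: 2.0625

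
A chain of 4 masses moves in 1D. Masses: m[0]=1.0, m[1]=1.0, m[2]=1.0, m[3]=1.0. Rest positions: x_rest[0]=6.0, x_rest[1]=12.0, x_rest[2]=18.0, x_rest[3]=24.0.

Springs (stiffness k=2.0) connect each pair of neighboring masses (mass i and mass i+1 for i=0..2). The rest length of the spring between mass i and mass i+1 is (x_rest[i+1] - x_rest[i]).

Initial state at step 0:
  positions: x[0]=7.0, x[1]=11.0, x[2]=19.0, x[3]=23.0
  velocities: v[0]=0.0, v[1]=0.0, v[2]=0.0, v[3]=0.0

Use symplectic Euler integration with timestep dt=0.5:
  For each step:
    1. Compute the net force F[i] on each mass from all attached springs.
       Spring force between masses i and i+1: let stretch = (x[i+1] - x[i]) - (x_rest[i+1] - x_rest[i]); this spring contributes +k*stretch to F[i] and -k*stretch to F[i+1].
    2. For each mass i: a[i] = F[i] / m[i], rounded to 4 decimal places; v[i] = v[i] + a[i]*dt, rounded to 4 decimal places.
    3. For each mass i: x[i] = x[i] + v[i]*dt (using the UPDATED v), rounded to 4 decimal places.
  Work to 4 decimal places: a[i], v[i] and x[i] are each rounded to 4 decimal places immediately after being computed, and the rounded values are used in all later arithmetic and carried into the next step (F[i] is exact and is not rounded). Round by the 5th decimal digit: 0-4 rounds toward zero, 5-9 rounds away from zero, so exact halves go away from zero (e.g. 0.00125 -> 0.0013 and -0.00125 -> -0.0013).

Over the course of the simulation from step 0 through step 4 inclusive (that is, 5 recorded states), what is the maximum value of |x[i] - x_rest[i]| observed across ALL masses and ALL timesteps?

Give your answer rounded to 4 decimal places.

Step 0: x=[7.0000 11.0000 19.0000 23.0000] v=[0.0000 0.0000 0.0000 0.0000]
Step 1: x=[6.0000 13.0000 17.0000 24.0000] v=[-2.0000 4.0000 -4.0000 2.0000]
Step 2: x=[5.5000 13.5000 16.5000 24.5000] v=[-1.0000 1.0000 -1.0000 1.0000]
Step 3: x=[6.0000 11.5000 18.5000 24.0000] v=[1.0000 -4.0000 4.0000 -1.0000]
Step 4: x=[6.2500 10.2500 19.7500 23.7500] v=[0.5000 -2.5000 2.5000 -0.5000]
Max displacement = 1.7500

Answer: 1.7500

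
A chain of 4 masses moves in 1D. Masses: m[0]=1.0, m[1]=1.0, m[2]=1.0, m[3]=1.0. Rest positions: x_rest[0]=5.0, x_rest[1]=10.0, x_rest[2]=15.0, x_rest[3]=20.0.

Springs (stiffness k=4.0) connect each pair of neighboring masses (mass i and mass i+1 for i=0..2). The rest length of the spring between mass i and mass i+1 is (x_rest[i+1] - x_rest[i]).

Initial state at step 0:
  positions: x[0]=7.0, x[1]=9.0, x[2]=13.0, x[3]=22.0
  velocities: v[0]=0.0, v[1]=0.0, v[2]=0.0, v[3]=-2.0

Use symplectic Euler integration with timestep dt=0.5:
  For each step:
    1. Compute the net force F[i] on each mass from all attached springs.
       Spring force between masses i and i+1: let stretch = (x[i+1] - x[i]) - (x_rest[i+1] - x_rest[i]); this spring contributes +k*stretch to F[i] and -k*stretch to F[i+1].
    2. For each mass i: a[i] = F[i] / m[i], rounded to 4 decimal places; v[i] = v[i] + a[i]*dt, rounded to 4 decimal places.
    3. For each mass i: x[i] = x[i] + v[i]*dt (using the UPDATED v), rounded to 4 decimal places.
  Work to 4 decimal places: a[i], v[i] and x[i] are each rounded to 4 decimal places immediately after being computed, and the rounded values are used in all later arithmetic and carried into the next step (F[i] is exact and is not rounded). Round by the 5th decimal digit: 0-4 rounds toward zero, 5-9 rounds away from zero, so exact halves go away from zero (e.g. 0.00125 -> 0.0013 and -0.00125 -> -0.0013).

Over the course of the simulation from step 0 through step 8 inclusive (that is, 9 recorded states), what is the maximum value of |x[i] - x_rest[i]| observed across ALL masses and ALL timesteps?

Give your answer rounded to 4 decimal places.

Answer: 4.0000

Derivation:
Step 0: x=[7.0000 9.0000 13.0000 22.0000] v=[0.0000 0.0000 0.0000 -2.0000]
Step 1: x=[4.0000 11.0000 18.0000 17.0000] v=[-6.0000 4.0000 10.0000 -10.0000]
Step 2: x=[3.0000 13.0000 15.0000 18.0000] v=[-2.0000 4.0000 -6.0000 2.0000]
Step 3: x=[7.0000 7.0000 13.0000 21.0000] v=[8.0000 -12.0000 -4.0000 6.0000]
Step 4: x=[6.0000 7.0000 13.0000 21.0000] v=[-2.0000 0.0000 0.0000 0.0000]
Step 5: x=[1.0000 12.0000 15.0000 18.0000] v=[-10.0000 10.0000 4.0000 -6.0000]
Step 6: x=[2.0000 9.0000 17.0000 17.0000] v=[2.0000 -6.0000 4.0000 -2.0000]
Step 7: x=[5.0000 7.0000 11.0000 21.0000] v=[6.0000 -4.0000 -12.0000 8.0000]
Step 8: x=[5.0000 7.0000 11.0000 20.0000] v=[0.0000 0.0000 0.0000 -2.0000]
Max displacement = 4.0000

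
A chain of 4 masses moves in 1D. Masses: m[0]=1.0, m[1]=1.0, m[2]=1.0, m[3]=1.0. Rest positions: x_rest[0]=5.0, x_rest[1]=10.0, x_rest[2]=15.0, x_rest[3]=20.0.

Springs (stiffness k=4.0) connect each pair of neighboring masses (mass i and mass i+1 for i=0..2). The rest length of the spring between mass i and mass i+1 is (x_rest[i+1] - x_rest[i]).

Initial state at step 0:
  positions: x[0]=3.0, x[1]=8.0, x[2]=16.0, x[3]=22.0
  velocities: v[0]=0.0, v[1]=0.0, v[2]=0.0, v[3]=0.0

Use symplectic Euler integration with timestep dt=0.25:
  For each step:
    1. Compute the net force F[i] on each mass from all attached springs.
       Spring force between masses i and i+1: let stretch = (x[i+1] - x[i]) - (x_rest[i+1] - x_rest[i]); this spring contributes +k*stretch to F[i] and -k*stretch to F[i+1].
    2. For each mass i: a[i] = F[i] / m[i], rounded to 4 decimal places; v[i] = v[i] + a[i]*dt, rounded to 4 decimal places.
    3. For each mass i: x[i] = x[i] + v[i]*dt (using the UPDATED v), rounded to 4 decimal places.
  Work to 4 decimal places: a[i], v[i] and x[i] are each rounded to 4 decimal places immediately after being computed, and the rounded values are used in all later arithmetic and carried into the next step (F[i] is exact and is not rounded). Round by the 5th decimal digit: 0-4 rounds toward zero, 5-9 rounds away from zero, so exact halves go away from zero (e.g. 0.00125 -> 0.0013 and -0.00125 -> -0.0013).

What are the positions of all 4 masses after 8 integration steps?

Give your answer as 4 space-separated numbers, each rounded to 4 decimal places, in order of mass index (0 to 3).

Answer: 7.1932 10.6181 13.3528 17.8362

Derivation:
Step 0: x=[3.0000 8.0000 16.0000 22.0000] v=[0.0000 0.0000 0.0000 0.0000]
Step 1: x=[3.0000 8.7500 15.5000 21.7500] v=[0.0000 3.0000 -2.0000 -1.0000]
Step 2: x=[3.1875 9.7500 14.8750 21.1875] v=[0.7500 4.0000 -2.5000 -2.2500]
Step 3: x=[3.7656 10.3906 14.5469 20.2969] v=[2.3125 2.5625 -1.3125 -3.5625]
Step 4: x=[4.7500 10.4141 14.6172 19.2188] v=[3.9375 0.0938 0.2812 -4.3125]
Step 5: x=[5.9004 10.0723 14.7871 18.2403] v=[4.6016 -1.3672 0.6797 -3.9141]
Step 6: x=[6.8438 9.8662 14.6416 17.6485] v=[3.7735 -0.8243 -0.5819 -2.3673]
Step 7: x=[7.2928 10.0984 14.0540 17.5550] v=[1.7959 0.9287 -2.3504 -0.3742]
Step 8: x=[7.1932 10.6181 13.3528 17.8362] v=[-0.3985 2.0787 -2.8050 1.1248]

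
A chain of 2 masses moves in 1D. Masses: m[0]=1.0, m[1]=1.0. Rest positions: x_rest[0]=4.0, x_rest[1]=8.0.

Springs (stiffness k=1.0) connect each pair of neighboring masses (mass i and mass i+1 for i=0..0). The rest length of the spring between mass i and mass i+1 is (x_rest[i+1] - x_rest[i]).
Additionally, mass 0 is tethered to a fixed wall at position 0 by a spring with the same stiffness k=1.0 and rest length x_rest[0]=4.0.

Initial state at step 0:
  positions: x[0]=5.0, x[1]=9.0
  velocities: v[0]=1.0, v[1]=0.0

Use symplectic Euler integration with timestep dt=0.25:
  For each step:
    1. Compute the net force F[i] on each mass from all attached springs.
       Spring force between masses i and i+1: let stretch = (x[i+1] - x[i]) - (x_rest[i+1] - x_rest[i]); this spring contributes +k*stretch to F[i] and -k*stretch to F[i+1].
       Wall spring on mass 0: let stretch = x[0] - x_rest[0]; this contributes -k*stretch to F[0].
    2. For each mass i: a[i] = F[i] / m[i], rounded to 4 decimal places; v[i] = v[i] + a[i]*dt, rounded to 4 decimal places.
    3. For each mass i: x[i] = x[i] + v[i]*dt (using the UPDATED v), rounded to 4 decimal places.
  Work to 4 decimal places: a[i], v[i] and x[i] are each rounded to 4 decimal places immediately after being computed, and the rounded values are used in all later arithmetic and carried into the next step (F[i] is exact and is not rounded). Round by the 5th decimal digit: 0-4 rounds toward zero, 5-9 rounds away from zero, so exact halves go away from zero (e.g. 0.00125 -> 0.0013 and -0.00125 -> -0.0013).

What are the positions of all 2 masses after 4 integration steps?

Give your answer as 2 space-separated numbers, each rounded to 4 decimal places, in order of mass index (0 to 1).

Step 0: x=[5.0000 9.0000] v=[1.0000 0.0000]
Step 1: x=[5.1875 9.0000] v=[0.7500 0.0000]
Step 2: x=[5.2891 9.0117] v=[0.4063 0.0469]
Step 3: x=[5.2928 9.0408] v=[0.0147 0.1163]
Step 4: x=[5.1999 9.0856] v=[-0.3715 0.1793]

Answer: 5.1999 9.0856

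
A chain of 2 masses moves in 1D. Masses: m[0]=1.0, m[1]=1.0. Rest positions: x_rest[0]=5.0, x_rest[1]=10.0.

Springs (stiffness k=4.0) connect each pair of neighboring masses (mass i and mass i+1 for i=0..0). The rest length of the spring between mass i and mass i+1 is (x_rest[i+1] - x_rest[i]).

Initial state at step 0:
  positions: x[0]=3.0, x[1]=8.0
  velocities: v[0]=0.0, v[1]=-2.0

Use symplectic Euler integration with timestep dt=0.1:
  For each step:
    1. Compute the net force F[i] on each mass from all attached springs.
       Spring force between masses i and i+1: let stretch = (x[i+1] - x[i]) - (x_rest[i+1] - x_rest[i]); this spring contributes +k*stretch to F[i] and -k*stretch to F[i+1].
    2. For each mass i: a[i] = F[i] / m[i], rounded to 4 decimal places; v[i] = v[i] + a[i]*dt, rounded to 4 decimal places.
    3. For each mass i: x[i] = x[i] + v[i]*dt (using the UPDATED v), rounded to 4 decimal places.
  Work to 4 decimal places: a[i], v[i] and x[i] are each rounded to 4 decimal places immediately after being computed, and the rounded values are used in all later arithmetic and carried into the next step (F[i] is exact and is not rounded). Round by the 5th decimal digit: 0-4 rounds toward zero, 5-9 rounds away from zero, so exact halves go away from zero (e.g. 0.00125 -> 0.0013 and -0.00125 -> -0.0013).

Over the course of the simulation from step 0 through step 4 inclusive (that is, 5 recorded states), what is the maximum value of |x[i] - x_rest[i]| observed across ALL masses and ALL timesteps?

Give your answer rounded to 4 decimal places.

Step 0: x=[3.0000 8.0000] v=[0.0000 -2.0000]
Step 1: x=[3.0000 7.8000] v=[0.0000 -2.0000]
Step 2: x=[2.9920 7.6080] v=[-0.0800 -1.9200]
Step 3: x=[2.9686 7.4314] v=[-0.2336 -1.7664]
Step 4: x=[2.9238 7.2763] v=[-0.4485 -1.5515]
Max displacement = 2.7237

Answer: 2.7237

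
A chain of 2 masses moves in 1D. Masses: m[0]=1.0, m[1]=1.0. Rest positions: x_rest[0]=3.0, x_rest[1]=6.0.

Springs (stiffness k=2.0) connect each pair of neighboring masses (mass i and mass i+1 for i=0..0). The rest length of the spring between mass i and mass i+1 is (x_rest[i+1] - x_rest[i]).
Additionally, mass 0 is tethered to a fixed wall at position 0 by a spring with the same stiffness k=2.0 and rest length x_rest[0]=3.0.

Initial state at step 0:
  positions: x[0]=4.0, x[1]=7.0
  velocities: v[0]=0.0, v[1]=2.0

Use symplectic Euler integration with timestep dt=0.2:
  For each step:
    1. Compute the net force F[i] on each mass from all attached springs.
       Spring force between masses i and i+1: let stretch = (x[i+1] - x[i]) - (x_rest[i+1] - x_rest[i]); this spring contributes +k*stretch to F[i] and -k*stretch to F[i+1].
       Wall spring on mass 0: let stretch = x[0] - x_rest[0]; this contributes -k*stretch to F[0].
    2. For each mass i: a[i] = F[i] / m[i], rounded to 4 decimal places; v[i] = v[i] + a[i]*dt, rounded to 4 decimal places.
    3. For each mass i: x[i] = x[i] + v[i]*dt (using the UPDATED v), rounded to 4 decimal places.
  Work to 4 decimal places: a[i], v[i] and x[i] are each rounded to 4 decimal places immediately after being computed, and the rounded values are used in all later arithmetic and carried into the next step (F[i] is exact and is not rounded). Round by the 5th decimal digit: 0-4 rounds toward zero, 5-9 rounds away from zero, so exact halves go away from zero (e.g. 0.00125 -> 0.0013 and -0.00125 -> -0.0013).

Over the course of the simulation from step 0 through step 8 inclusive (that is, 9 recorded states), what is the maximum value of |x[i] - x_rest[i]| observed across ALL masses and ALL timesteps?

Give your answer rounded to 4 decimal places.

Answer: 2.2757

Derivation:
Step 0: x=[4.0000 7.0000] v=[0.0000 2.0000]
Step 1: x=[3.9200 7.4000] v=[-0.4000 2.0000]
Step 2: x=[3.8048 7.7616] v=[-0.5760 1.8080]
Step 3: x=[3.7018 8.0467] v=[-0.5152 1.4253]
Step 4: x=[3.6502 8.2242] v=[-0.2580 0.8873]
Step 5: x=[3.6725 8.2757] v=[0.1115 0.2577]
Step 6: x=[3.7693 8.1990] v=[0.4838 -0.3836]
Step 7: x=[3.9189 8.0079] v=[0.7480 -0.9555]
Step 8: x=[4.0821 7.7297] v=[0.8160 -1.3911]
Max displacement = 2.2757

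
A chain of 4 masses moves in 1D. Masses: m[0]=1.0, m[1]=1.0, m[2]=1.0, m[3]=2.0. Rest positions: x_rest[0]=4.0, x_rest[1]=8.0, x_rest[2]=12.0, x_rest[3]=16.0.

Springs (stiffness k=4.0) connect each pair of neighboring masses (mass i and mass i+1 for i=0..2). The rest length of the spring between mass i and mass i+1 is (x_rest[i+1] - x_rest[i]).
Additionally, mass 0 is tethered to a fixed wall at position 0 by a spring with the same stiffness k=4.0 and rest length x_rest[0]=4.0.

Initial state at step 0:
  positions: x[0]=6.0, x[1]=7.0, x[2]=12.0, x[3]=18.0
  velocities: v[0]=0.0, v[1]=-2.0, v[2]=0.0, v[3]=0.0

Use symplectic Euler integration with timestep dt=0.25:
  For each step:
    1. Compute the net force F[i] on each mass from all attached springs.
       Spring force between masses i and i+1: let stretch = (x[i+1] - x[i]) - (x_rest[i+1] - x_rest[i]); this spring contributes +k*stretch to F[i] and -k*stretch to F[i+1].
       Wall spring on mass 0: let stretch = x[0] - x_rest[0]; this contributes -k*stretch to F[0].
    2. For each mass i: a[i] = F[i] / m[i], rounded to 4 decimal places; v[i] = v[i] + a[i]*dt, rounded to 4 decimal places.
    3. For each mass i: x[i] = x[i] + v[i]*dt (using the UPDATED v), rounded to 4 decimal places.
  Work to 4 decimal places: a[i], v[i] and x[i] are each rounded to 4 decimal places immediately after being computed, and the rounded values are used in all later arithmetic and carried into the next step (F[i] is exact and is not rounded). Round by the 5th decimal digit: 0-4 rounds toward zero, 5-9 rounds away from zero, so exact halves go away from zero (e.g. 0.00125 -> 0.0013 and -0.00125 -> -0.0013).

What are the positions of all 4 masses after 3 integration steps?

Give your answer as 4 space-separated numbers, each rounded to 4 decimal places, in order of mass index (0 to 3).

Step 0: x=[6.0000 7.0000 12.0000 18.0000] v=[0.0000 -2.0000 0.0000 0.0000]
Step 1: x=[4.7500 7.5000 12.2500 17.7500] v=[-5.0000 2.0000 1.0000 -1.0000]
Step 2: x=[3.0000 8.5000 12.6875 17.3125] v=[-7.0000 4.0000 1.7500 -1.7500]
Step 3: x=[1.8750 9.1719 13.2344 16.7969] v=[-4.5000 2.6875 2.1875 -2.0625]

Answer: 1.8750 9.1719 13.2344 16.7969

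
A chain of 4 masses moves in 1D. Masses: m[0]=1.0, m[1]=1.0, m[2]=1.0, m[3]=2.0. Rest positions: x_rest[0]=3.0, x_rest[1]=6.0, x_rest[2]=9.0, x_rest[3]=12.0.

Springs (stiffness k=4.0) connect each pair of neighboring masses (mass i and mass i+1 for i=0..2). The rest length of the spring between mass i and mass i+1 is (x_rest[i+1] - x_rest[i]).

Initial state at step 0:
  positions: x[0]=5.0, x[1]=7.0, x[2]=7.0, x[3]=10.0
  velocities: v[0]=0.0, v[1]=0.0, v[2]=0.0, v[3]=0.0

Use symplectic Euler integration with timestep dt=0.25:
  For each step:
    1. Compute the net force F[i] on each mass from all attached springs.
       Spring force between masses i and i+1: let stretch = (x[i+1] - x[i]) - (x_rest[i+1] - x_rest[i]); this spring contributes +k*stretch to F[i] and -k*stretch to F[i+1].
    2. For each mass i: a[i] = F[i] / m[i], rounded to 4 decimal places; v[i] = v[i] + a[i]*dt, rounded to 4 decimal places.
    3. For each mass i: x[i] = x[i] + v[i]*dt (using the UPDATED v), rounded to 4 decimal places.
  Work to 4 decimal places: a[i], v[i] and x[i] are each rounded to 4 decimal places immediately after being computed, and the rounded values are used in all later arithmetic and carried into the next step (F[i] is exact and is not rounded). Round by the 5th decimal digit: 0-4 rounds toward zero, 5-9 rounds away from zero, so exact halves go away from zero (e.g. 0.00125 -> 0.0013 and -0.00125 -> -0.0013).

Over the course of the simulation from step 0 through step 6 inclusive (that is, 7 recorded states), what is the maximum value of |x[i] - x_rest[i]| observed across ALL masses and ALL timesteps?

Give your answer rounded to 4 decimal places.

Step 0: x=[5.0000 7.0000 7.0000 10.0000] v=[0.0000 0.0000 0.0000 0.0000]
Step 1: x=[4.7500 6.5000 7.7500 10.0000] v=[-1.0000 -2.0000 3.0000 0.0000]
Step 2: x=[4.1875 5.8750 8.7500 10.0938] v=[-2.2500 -2.5000 4.0000 0.3750]
Step 3: x=[3.2969 5.5469 9.3672 10.3946] v=[-3.5625 -1.3125 2.4688 1.2031]
Step 4: x=[2.2188 5.6114 9.2862 10.9420] v=[-4.3125 0.2578 -0.3241 2.1894]
Step 5: x=[1.2388 5.7464 8.7004 11.6574] v=[-3.9199 0.5400 -2.3431 2.8615]
Step 6: x=[0.6357 5.4930 8.1154 12.3782] v=[-2.4123 -1.0136 -2.3401 2.8830]
Max displacement = 2.3643

Answer: 2.3643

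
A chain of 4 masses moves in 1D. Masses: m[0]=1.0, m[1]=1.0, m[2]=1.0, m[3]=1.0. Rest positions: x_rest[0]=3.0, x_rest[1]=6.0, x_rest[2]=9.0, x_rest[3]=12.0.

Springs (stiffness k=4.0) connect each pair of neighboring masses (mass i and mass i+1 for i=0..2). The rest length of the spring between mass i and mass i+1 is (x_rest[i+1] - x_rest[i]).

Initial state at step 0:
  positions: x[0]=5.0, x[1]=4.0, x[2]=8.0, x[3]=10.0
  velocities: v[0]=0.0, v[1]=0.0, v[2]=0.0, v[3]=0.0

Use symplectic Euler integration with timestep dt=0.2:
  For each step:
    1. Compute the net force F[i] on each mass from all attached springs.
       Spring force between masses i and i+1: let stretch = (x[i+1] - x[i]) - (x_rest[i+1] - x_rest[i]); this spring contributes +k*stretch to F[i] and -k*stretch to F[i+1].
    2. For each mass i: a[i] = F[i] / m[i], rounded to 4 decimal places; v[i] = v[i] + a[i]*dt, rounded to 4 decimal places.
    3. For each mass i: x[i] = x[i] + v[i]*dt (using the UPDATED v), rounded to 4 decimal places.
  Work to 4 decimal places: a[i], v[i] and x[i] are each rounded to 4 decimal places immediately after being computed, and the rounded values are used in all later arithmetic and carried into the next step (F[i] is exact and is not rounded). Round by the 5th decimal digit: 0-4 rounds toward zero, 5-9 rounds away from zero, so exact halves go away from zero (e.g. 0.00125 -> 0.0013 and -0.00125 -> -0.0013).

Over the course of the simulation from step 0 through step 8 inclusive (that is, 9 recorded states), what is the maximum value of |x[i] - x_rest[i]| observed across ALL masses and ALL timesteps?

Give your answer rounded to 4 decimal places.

Answer: 2.6365

Derivation:
Step 0: x=[5.0000 4.0000 8.0000 10.0000] v=[0.0000 0.0000 0.0000 0.0000]
Step 1: x=[4.3600 4.8000 7.6800 10.1600] v=[-3.2000 4.0000 -1.6000 0.8000]
Step 2: x=[3.3104 5.9904 7.2960 10.4032] v=[-5.2480 5.9520 -1.9200 1.2160]
Step 3: x=[2.2096 6.9609 7.2003 10.6292] v=[-5.5040 4.8525 -0.4787 1.1302]
Step 4: x=[1.3890 7.2095 7.6149 10.7866] v=[-4.1030 1.2430 2.0729 0.7871]
Step 5: x=[1.0197 6.5917 8.4721 10.9165] v=[-1.8466 -3.0891 4.2859 0.6497]
Step 6: x=[1.0619 5.3832 9.4195 11.1353] v=[0.2110 -6.0424 4.7371 1.0942]
Step 7: x=[1.3155 4.1291 9.9956 11.5596] v=[1.2680 -6.2704 2.8807 2.1216]
Step 8: x=[1.5393 3.3635 9.8833 12.2137] v=[1.1189 -3.8281 -0.5613 3.2704]
Max displacement = 2.6365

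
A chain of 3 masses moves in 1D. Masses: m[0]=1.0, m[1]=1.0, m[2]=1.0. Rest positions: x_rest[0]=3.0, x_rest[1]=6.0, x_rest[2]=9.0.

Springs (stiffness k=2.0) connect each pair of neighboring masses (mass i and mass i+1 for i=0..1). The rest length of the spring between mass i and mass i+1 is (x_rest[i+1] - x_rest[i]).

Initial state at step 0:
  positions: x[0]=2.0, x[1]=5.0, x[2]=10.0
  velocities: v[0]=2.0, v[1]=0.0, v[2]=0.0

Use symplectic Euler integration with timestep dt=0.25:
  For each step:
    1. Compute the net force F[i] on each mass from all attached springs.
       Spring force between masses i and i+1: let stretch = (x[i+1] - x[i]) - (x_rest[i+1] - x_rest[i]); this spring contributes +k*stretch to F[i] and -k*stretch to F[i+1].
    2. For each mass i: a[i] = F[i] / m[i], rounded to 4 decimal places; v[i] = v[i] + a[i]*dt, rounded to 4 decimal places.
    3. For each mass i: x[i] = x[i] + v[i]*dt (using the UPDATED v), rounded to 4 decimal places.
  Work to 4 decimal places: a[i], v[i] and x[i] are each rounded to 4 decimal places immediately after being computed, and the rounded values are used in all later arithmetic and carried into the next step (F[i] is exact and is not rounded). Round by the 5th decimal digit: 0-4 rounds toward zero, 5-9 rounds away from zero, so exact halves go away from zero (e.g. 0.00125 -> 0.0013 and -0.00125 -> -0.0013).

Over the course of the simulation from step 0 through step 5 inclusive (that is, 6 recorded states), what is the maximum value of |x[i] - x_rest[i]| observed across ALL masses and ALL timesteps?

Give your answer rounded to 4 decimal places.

Step 0: x=[2.0000 5.0000 10.0000] v=[2.0000 0.0000 0.0000]
Step 1: x=[2.5000 5.2500 9.7500] v=[2.0000 1.0000 -1.0000]
Step 2: x=[2.9688 5.7188 9.3125] v=[1.8750 1.8750 -1.7500]
Step 3: x=[3.4063 6.2930 8.8008] v=[1.7500 2.2969 -2.0469]
Step 4: x=[3.8297 6.8199 8.3506] v=[1.6934 2.1075 -1.8008]
Step 5: x=[4.2518 7.1644 8.0841] v=[1.6885 1.3778 -1.0662]
Max displacement = 1.2518

Answer: 1.2518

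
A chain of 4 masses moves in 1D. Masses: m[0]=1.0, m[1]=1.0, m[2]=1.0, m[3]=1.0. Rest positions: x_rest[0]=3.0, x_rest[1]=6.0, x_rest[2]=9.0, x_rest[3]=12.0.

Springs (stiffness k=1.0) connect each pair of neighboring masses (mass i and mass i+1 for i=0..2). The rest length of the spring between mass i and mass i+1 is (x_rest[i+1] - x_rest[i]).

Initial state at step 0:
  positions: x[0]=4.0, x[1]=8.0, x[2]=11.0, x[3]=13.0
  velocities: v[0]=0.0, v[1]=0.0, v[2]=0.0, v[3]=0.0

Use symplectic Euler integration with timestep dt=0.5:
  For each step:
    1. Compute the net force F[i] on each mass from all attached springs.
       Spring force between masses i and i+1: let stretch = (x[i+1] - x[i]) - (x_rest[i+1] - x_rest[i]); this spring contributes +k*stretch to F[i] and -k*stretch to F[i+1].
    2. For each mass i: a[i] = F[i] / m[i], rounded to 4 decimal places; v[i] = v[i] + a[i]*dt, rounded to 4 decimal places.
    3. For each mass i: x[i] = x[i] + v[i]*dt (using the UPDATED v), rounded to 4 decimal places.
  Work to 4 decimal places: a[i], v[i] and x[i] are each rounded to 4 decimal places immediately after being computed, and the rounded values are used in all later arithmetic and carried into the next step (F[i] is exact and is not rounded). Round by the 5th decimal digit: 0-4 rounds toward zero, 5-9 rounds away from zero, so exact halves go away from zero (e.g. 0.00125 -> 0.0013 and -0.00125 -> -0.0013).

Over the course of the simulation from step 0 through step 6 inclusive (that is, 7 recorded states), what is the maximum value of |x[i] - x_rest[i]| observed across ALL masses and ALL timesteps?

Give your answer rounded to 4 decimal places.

Answer: 2.0313

Derivation:
Step 0: x=[4.0000 8.0000 11.0000 13.0000] v=[0.0000 0.0000 0.0000 0.0000]
Step 1: x=[4.2500 7.7500 10.7500 13.2500] v=[0.5000 -0.5000 -0.5000 0.5000]
Step 2: x=[4.6250 7.3750 10.3750 13.6250] v=[0.7500 -0.7500 -0.7500 0.7500]
Step 3: x=[4.9375 7.0625 10.0625 13.9375] v=[0.6250 -0.6250 -0.6250 0.6250]
Step 4: x=[5.0313 6.9688 9.9688 14.0313] v=[0.1875 -0.1875 -0.1875 0.1875]
Step 5: x=[4.8594 7.1407 10.1407 13.8594] v=[-0.3438 0.3438 0.3438 -0.3438]
Step 6: x=[4.5078 7.4923 10.4923 13.5078] v=[-0.7032 0.7032 0.7032 -0.7032]
Max displacement = 2.0313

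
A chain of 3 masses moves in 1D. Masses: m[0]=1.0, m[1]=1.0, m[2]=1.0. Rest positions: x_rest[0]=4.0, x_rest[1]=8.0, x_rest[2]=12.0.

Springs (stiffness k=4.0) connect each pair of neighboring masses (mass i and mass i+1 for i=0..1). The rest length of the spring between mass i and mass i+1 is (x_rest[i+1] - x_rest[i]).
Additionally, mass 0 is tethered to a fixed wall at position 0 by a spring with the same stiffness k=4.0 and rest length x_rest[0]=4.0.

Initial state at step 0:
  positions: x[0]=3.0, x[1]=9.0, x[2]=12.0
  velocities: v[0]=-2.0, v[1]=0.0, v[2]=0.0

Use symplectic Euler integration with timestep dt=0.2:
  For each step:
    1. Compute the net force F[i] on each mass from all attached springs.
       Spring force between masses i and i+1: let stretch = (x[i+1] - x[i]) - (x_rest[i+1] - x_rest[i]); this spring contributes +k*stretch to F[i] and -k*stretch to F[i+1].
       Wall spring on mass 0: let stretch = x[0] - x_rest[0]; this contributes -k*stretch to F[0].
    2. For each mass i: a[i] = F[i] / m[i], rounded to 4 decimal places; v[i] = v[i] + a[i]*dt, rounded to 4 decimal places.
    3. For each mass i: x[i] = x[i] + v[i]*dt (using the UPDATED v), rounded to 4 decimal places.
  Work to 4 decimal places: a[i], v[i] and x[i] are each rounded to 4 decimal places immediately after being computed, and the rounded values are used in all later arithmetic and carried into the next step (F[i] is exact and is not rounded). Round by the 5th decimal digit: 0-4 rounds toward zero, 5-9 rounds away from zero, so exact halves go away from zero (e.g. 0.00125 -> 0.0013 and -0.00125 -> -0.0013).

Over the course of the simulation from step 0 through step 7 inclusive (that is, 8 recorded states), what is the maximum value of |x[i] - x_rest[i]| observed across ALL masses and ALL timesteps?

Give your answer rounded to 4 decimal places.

Answer: 1.2526

Derivation:
Step 0: x=[3.0000 9.0000 12.0000] v=[-2.0000 0.0000 0.0000]
Step 1: x=[3.0800 8.5200 12.1600] v=[0.4000 -2.4000 0.8000]
Step 2: x=[3.5376 7.7520 12.3776] v=[2.2880 -3.8400 1.0880]
Step 3: x=[4.1035 7.0498 12.4951] v=[2.8294 -3.5110 0.5875]
Step 4: x=[4.4842 6.7474 12.3814] v=[1.9036 -1.5118 -0.5687]
Step 5: x=[4.5096 6.9844 12.0062] v=[0.1268 1.1848 -1.8759]
Step 6: x=[4.2094 7.6289 11.4675] v=[-1.5010 3.2224 -2.6933]
Step 7: x=[3.7828 8.3404 10.9547] v=[-2.1329 3.5577 -2.5642]
Max displacement = 1.2526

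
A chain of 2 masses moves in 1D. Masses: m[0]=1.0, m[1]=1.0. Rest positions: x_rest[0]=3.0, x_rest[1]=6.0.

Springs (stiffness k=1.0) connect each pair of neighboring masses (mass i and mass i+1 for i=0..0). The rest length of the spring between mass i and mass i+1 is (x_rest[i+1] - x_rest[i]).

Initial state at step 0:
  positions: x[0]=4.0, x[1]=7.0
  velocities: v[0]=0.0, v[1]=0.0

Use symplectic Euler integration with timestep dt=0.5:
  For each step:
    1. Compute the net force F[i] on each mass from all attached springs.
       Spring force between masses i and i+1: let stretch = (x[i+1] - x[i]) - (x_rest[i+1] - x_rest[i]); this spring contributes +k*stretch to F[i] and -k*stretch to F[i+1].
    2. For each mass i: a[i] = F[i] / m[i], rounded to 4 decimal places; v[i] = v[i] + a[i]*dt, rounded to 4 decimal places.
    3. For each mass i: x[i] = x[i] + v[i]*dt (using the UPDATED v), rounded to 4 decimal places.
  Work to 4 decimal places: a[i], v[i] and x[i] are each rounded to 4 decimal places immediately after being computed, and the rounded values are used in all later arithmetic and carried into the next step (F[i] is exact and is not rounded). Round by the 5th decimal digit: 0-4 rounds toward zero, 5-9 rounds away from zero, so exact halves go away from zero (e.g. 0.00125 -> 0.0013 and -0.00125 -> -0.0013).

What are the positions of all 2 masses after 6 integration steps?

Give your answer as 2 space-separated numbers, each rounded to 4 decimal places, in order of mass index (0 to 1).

Step 0: x=[4.0000 7.0000] v=[0.0000 0.0000]
Step 1: x=[4.0000 7.0000] v=[0.0000 0.0000]
Step 2: x=[4.0000 7.0000] v=[0.0000 0.0000]
Step 3: x=[4.0000 7.0000] v=[0.0000 0.0000]
Step 4: x=[4.0000 7.0000] v=[0.0000 0.0000]
Step 5: x=[4.0000 7.0000] v=[0.0000 0.0000]
Step 6: x=[4.0000 7.0000] v=[0.0000 0.0000]

Answer: 4.0000 7.0000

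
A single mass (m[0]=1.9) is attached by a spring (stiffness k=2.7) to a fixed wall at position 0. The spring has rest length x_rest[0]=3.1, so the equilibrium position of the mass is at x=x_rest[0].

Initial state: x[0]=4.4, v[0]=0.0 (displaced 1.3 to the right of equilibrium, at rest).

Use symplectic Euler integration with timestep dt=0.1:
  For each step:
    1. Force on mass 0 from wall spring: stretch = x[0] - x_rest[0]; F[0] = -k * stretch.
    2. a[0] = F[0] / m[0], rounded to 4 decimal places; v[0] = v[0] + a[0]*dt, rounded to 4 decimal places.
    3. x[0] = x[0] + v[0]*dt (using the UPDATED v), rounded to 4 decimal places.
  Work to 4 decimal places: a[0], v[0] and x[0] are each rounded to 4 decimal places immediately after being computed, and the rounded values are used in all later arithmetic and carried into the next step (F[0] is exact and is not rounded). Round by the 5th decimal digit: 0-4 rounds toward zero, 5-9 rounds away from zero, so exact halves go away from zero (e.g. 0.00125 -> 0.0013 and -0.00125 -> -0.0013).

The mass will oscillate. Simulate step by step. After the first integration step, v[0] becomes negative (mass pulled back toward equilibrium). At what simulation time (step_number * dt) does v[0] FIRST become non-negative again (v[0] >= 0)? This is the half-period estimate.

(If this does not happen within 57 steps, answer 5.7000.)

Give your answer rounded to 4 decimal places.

Answer: 2.7000

Derivation:
Step 0: x=[4.4000] v=[0.0000]
Step 1: x=[4.3815] v=[-0.1847]
Step 2: x=[4.3448] v=[-0.3668]
Step 3: x=[4.2904] v=[-0.5437]
Step 4: x=[4.2191] v=[-0.7129]
Step 5: x=[4.1319] v=[-0.8719]
Step 6: x=[4.0301] v=[-1.0185]
Step 7: x=[3.9150] v=[-1.1507]
Step 8: x=[3.7884] v=[-1.2665]
Step 9: x=[3.6520] v=[-1.3643]
Step 10: x=[3.5077] v=[-1.4427]
Step 11: x=[3.3576] v=[-1.5006]
Step 12: x=[3.2039] v=[-1.5372]
Step 13: x=[3.0487] v=[-1.5520]
Step 14: x=[2.8942] v=[-1.5447]
Step 15: x=[2.7427] v=[-1.5155]
Step 16: x=[2.5962] v=[-1.4647]
Step 17: x=[2.4569] v=[-1.3931]
Step 18: x=[2.3267] v=[-1.3017]
Step 19: x=[2.2075] v=[-1.1918]
Step 20: x=[2.1010] v=[-1.0650]
Step 21: x=[2.0087] v=[-0.9230]
Step 22: x=[1.9319] v=[-0.7679]
Step 23: x=[1.8717] v=[-0.6019]
Step 24: x=[1.8290] v=[-0.4274]
Step 25: x=[1.8043] v=[-0.2468]
Step 26: x=[1.7980] v=[-0.0627]
Step 27: x=[1.8102] v=[0.1223]
First v>=0 after going negative at step 27, time=2.7000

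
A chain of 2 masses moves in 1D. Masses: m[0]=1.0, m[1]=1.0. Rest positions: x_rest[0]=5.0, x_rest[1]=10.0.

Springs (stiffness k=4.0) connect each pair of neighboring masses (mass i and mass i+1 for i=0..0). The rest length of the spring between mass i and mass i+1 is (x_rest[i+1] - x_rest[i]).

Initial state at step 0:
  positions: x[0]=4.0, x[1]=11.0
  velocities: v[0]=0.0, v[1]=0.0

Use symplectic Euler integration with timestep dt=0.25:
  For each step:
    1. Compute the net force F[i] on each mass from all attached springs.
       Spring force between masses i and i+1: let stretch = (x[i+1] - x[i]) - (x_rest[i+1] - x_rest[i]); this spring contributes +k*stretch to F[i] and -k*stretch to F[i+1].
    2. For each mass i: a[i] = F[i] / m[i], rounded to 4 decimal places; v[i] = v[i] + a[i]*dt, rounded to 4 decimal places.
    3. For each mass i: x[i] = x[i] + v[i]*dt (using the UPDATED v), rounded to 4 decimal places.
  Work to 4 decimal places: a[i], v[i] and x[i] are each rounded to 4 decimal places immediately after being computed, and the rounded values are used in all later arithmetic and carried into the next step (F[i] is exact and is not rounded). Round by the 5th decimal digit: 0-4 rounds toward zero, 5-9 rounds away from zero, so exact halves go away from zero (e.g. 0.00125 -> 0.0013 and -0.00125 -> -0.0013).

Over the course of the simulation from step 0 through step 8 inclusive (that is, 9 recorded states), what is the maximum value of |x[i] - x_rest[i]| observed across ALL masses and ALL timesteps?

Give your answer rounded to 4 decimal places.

Answer: 1.0625

Derivation:
Step 0: x=[4.0000 11.0000] v=[0.0000 0.0000]
Step 1: x=[4.5000 10.5000] v=[2.0000 -2.0000]
Step 2: x=[5.2500 9.7500] v=[3.0000 -3.0000]
Step 3: x=[5.8750 9.1250] v=[2.5000 -2.5000]
Step 4: x=[6.0625 8.9375] v=[0.7500 -0.7500]
Step 5: x=[5.7188 9.2813] v=[-1.3750 1.3750]
Step 6: x=[5.0157 9.9844] v=[-2.8125 2.8125]
Step 7: x=[4.3048 10.6954] v=[-2.8438 2.8438]
Step 8: x=[3.9415 11.0587] v=[-1.4532 1.4532]
Max displacement = 1.0625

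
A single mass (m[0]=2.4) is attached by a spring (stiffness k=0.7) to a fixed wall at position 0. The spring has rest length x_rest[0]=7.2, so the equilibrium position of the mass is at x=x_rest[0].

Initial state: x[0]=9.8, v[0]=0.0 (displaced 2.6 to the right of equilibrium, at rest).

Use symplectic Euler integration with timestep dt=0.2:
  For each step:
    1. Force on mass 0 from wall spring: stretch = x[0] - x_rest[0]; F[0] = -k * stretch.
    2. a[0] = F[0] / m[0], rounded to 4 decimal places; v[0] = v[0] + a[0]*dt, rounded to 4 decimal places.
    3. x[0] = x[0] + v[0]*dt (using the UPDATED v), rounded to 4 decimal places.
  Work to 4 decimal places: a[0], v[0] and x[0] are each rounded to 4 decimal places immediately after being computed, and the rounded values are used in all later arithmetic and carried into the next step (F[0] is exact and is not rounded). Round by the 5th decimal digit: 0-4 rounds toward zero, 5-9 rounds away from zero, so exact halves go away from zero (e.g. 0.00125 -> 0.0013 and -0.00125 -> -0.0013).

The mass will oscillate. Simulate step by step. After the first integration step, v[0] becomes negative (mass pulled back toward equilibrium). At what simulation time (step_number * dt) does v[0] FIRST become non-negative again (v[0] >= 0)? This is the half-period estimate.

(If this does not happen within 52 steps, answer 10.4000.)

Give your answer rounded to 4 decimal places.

Step 0: x=[9.8000] v=[0.0000]
Step 1: x=[9.7697] v=[-0.1517]
Step 2: x=[9.7094] v=[-0.3016]
Step 3: x=[9.6198] v=[-0.4480]
Step 4: x=[9.5020] v=[-0.5892]
Step 5: x=[9.3573] v=[-0.7235]
Step 6: x=[9.1874] v=[-0.8493]
Step 7: x=[8.9944] v=[-0.9652]
Step 8: x=[8.7804] v=[-1.0699]
Step 9: x=[8.5480] v=[-1.1621]
Step 10: x=[8.2999] v=[-1.2407]
Step 11: x=[8.0389] v=[-1.3049]
Step 12: x=[7.7681] v=[-1.3538]
Step 13: x=[7.4907] v=[-1.3869]
Step 14: x=[7.2099] v=[-1.4039]
Step 15: x=[6.9290] v=[-1.4045]
Step 16: x=[6.6513] v=[-1.3887]
Step 17: x=[6.3800] v=[-1.3567]
Step 18: x=[6.1182] v=[-1.3089]
Step 19: x=[5.8690] v=[-1.2458]
Step 20: x=[5.6354] v=[-1.1682]
Step 21: x=[5.4200] v=[-1.0769]
Step 22: x=[5.2254] v=[-0.9731]
Step 23: x=[5.0538] v=[-0.8579]
Step 24: x=[4.9073] v=[-0.7327]
Step 25: x=[4.7875] v=[-0.5990]
Step 26: x=[4.6958] v=[-0.4583]
Step 27: x=[4.6334] v=[-0.3122]
Step 28: x=[4.6009] v=[-0.1625]
Step 29: x=[4.5987] v=[-0.0109]
Step 30: x=[4.6269] v=[0.1408]
First v>=0 after going negative at step 30, time=6.0000

Answer: 6.0000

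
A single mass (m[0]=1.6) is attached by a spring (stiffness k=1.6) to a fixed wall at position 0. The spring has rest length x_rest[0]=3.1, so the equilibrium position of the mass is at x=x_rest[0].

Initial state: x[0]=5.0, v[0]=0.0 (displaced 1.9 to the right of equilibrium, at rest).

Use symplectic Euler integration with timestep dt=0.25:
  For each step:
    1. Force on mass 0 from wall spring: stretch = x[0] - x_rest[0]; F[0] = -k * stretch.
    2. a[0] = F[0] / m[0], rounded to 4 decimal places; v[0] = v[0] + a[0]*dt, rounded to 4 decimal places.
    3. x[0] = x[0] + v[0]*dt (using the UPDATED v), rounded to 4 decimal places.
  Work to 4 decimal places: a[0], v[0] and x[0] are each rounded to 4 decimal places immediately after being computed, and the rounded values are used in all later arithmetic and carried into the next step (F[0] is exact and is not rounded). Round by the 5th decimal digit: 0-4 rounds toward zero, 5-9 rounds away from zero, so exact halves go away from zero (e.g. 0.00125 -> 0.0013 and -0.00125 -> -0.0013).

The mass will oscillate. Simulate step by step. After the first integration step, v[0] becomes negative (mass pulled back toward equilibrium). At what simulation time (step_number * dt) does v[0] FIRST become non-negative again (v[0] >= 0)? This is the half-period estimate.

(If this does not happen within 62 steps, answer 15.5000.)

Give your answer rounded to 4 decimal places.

Answer: 3.2500

Derivation:
Step 0: x=[5.0000] v=[0.0000]
Step 1: x=[4.8813] v=[-0.4750]
Step 2: x=[4.6512] v=[-0.9203]
Step 3: x=[4.3242] v=[-1.3081]
Step 4: x=[3.9207] v=[-1.6142]
Step 5: x=[3.4659] v=[-1.8194]
Step 6: x=[2.9882] v=[-1.9109]
Step 7: x=[2.5175] v=[-1.8830]
Step 8: x=[2.0832] v=[-1.7374]
Step 9: x=[1.7124] v=[-1.4832]
Step 10: x=[1.4283] v=[-1.1363]
Step 11: x=[1.2487] v=[-0.7184]
Step 12: x=[1.1848] v=[-0.2556]
Step 13: x=[1.2406] v=[0.2232]
First v>=0 after going negative at step 13, time=3.2500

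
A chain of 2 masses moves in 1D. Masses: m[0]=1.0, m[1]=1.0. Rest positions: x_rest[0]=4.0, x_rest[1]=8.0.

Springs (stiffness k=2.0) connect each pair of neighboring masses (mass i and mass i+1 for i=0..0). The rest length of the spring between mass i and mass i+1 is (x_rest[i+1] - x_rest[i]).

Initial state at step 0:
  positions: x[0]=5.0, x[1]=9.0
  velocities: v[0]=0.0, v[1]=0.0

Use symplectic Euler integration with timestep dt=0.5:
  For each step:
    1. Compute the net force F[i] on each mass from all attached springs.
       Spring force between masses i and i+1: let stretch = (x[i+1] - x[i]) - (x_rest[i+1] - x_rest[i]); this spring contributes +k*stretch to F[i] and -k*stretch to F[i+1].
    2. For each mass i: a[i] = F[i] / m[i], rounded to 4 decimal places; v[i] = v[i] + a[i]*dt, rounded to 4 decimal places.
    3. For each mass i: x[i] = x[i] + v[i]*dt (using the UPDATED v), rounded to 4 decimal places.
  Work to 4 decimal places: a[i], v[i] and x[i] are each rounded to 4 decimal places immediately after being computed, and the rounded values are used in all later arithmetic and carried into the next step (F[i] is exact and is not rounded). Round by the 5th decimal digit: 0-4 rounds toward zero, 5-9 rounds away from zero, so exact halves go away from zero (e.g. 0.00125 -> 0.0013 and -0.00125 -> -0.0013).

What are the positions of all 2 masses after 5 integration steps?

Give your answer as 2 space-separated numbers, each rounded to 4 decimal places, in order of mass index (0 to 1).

Answer: 5.0000 9.0000

Derivation:
Step 0: x=[5.0000 9.0000] v=[0.0000 0.0000]
Step 1: x=[5.0000 9.0000] v=[0.0000 0.0000]
Step 2: x=[5.0000 9.0000] v=[0.0000 0.0000]
Step 3: x=[5.0000 9.0000] v=[0.0000 0.0000]
Step 4: x=[5.0000 9.0000] v=[0.0000 0.0000]
Step 5: x=[5.0000 9.0000] v=[0.0000 0.0000]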